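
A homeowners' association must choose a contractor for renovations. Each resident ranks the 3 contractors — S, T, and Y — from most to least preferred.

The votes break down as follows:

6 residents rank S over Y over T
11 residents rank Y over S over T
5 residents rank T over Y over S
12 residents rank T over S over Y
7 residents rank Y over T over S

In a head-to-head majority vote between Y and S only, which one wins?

Ballots ranking Y above S: 11+5+7 = 23.
Ballots ranking S above Y: 6+12 = 18.
Y wins the head-to-head, 23–18.

Y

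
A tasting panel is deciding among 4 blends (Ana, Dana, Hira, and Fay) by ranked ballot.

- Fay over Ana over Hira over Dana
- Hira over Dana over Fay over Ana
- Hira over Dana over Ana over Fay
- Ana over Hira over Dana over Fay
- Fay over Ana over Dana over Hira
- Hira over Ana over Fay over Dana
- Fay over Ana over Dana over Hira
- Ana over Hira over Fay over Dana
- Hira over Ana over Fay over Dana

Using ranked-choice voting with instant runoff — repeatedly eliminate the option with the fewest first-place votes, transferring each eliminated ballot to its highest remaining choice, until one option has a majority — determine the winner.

Hira

Round 1: Hira 4, Fay 3, Ana 2, Dana 0. Dana has the fewest and is eliminated.
Round 2: Hira 4, Fay 3, Ana 2. Ana has the fewest and is eliminated.
Round 3: Hira 6, Fay 3. Hira has a majority.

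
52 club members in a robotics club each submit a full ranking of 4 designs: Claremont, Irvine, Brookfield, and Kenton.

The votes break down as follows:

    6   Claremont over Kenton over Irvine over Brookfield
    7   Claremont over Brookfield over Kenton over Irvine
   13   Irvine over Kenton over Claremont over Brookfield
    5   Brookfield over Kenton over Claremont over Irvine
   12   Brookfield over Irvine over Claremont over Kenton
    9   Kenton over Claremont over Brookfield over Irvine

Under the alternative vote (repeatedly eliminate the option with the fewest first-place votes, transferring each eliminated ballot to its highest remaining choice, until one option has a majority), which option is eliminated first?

Round 1: Brookfield 17, Claremont 13, Irvine 13, Kenton 9. Kenton has the fewest and is eliminated.
Round 2: Claremont 22, Brookfield 17, Irvine 13. Irvine has the fewest and is eliminated.
Round 3: Claremont 35, Brookfield 17. Claremont has a majority.

Kenton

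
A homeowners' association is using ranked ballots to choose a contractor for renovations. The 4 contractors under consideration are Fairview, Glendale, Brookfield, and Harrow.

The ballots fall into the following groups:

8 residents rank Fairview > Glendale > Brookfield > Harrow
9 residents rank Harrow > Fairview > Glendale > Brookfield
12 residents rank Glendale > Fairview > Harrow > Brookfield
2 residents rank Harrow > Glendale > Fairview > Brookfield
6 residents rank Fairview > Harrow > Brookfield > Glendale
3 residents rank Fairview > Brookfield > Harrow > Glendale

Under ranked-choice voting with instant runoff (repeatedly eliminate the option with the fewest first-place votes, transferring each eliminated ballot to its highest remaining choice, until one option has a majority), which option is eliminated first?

Brookfield

Round 1: Fairview 17, Glendale 12, Harrow 11, Brookfield 0. Brookfield has the fewest and is eliminated.
Round 2: Fairview 17, Glendale 12, Harrow 11. Harrow has the fewest and is eliminated.
Round 3: Fairview 26, Glendale 14. Fairview has a majority.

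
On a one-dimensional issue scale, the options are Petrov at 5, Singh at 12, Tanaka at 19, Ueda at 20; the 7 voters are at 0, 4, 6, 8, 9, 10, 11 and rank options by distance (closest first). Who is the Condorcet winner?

Petrov

With single-peaked preferences on a line, the Condorcet winner is the candidate closest to the median voter.
The median voter (position 8) is closest to Petrov at 5.
Check: Petrov vs Ueda — voters closer to Petrov: 7 of 7.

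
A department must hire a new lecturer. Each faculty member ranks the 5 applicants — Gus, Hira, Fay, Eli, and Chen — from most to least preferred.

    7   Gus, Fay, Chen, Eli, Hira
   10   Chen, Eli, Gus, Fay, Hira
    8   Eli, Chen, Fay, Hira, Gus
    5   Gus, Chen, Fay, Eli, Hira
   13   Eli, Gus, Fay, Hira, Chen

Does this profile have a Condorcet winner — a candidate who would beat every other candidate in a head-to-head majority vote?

No

Head-to-head results (43 voters total):
Gus vs Hira: Gus wins 35–8.
Gus vs Fay: Gus wins 35–8.
Gus vs Eli: Eli wins 31–12.
Gus vs Chen: Gus wins 25–18.
Hira vs Fay: Fay wins 43–0.
Hira vs Eli: Eli wins 43–0.
Hira vs Chen: Chen wins 30–13.
Fay vs Eli: Eli wins 31–12.
Fay vs Chen: Chen wins 23–20.
Eli vs Chen: Chen wins 22–21.
No candidate beats all others: Gus beats Chen beats Eli beats Gus, a majority cycle.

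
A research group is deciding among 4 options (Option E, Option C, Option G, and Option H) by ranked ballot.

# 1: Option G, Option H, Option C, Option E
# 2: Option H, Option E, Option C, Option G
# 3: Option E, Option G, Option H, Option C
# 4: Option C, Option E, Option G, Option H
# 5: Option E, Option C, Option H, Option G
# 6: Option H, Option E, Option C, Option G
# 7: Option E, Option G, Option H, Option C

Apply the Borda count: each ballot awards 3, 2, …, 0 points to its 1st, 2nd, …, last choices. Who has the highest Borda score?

Option E

Borda scores:
  Option E: 0 + 2 + 3 + 2 + 3 + 2 + 3 = 15
  Option C: 1 + 1 + 0 + 3 + 2 + 1 + 0 = 8
  Option G: 3 + 0 + 2 + 1 + 0 + 0 + 2 = 8
  Option H: 2 + 3 + 1 + 0 + 1 + 3 + 1 = 11
Option E has the highest total.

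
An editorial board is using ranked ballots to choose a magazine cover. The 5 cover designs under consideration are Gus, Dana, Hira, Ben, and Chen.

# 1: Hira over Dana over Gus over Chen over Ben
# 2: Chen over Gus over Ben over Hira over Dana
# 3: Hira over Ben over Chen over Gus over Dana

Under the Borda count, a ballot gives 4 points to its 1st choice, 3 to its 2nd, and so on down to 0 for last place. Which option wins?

Hira

Borda scores:
  Gus: 2 + 3 + 1 = 6
  Dana: 3 + 0 + 0 = 3
  Hira: 4 + 1 + 4 = 9
  Ben: 0 + 2 + 3 = 5
  Chen: 1 + 4 + 2 = 7
Hira has the highest total.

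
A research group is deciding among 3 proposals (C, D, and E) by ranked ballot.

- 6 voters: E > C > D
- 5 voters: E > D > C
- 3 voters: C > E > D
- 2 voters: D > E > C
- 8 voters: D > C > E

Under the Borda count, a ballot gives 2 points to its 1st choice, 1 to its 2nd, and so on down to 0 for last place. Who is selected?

Borda scores:
  C: 6·1 + 5·0 + 3·2 + 2·0 + 8·1 = 20
  D: 6·0 + 5·1 + 3·0 + 2·2 + 8·2 = 25
  E: 6·2 + 5·2 + 3·1 + 2·1 + 8·0 = 27
E has the highest total.

E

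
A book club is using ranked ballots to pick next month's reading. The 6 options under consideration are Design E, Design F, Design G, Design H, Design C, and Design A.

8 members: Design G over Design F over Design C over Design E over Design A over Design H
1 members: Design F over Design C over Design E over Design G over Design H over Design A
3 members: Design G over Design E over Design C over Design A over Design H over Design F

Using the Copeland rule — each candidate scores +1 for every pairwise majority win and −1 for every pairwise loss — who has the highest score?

Design G

Pairwise results:
  Design E vs Design F: Design F wins 9–3.
  Design E vs Design G: Design G wins 11–1.
  Design E vs Design H: Design E wins 12–0.
  Design E vs Design C: Design C wins 9–3.
  Design E vs Design A: Design E wins 12–0.
  Design F vs Design G: Design G wins 11–1.
  Design F vs Design H: Design F wins 9–3.
  Design F vs Design C: Design F wins 9–3.
  Design F vs Design A: Design F wins 9–3.
  Design G vs Design H: Design G wins 12–0.
  Design G vs Design C: Design G wins 11–1.
  Design G vs Design A: Design G wins 12–0.
  Design H vs Design C: Design C wins 12–0.
  Design H vs Design A: Design A wins 11–1.
  Design C vs Design A: Design C wins 12–0.
Copeland scores (wins − losses):
  Design E: 2 − 3 = -1
  Design F: 4 − 1 = 3
  Design G: 5 − 0 = 5
  Design H: 0 − 5 = -5
  Design C: 3 − 2 = 1
  Design A: 1 − 4 = -3
Design G has the best Copeland score.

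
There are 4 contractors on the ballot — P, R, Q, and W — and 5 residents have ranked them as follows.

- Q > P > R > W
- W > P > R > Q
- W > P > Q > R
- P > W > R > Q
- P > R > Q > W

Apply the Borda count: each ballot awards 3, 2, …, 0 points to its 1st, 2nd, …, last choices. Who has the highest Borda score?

P

Borda scores:
  P: 2 + 2 + 2 + 3 + 3 = 12
  R: 1 + 1 + 0 + 1 + 2 = 5
  Q: 3 + 0 + 1 + 0 + 1 = 5
  W: 0 + 3 + 3 + 2 + 0 = 8
P has the highest total.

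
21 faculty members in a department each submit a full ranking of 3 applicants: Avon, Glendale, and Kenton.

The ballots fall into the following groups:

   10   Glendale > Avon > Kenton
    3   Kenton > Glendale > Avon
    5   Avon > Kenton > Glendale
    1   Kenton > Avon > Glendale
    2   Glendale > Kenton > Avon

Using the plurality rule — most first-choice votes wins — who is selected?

Glendale

First-place vote totals:
  Avon: 5
  Glendale: 12
  Kenton: 4
Glendale has the most first-place votes.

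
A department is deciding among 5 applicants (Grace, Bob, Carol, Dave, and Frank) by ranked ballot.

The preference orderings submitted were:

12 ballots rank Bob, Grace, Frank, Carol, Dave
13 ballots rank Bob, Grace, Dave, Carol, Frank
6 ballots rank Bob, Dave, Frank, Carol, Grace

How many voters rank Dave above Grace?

6

Ballots ranking Dave above Grace: 6.
Ballots ranking Grace above Dave: 12+13 = 25.
So 6 of 31 voters prefer Dave to Grace.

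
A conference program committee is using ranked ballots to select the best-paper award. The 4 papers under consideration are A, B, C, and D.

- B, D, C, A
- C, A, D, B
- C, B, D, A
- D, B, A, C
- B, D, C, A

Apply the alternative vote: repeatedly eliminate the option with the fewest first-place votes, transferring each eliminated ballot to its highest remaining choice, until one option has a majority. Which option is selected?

Round 1: B 2, C 2, D 1, A 0. A has the fewest and is eliminated.
Round 2: B 2, C 2, D 1. D has the fewest and is eliminated.
Round 3: B 3, C 2. B has a majority.

B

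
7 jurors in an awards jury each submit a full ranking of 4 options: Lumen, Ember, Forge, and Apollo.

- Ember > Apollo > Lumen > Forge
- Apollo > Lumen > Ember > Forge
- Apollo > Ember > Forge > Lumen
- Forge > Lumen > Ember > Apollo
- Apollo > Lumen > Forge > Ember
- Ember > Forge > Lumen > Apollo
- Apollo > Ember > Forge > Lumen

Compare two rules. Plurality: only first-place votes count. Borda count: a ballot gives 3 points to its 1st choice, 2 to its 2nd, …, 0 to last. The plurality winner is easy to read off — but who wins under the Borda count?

Apollo

Plurality first-place counts: Lumen 0, Ember 2, Forge 1, Apollo 4 → Apollo.
Borda totals: Lumen 8, Ember 12, Forge 8, Apollo 14 → Apollo.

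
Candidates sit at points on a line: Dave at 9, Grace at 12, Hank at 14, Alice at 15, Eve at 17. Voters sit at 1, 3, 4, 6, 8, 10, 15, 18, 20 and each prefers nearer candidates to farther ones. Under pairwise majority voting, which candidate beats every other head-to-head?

Dave

With single-peaked preferences on a line, the Condorcet winner is the candidate closest to the median voter.
The median voter (position 8) is closest to Dave at 9.
Check: Dave vs Hank — voters closer to Dave: 6 of 9.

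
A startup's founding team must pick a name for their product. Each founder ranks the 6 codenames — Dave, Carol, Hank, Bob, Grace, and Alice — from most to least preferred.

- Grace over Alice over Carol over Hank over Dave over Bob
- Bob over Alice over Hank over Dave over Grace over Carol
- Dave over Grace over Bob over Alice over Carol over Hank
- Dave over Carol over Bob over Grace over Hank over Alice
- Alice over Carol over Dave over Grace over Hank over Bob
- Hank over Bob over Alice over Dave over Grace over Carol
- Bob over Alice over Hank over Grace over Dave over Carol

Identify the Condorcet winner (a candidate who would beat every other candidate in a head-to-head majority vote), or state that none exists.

Head-to-head results (7 voters total):
Dave vs Carol: Dave wins 5–2.
Dave vs Hank: Hank wins 4–3.
Dave vs Bob: Dave wins 4–3.
Dave vs Grace: Dave wins 5–2.
Dave vs Alice: Alice wins 5–2.
Carol vs Hank: Carol wins 4–3.
Carol vs Bob: Bob wins 4–3.
Carol vs Grace: Grace wins 5–2.
Carol vs Alice: Alice wins 6–1.
Hank vs Bob: Bob wins 4–3.
Hank vs Grace: Grace wins 4–3.
Hank vs Alice: Alice wins 5–2.
Bob vs Grace: Bob wins 4–3.
Bob vs Alice: Bob wins 5–2.
Grace vs Alice: Alice wins 4–3.
No candidate beats all others: Dave beats Carol beats Hank beats Dave, a majority cycle.

There is no Condorcet winner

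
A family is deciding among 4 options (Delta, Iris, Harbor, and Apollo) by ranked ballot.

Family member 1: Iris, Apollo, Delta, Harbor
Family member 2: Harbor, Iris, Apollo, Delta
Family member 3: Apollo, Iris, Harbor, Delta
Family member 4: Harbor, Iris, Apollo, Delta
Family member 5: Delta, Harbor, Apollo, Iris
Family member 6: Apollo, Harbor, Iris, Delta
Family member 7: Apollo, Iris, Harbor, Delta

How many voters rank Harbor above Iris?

Ballots ranking Harbor above Iris: 4.
Ballots ranking Iris above Harbor: 3.
So 4 of 7 voters prefer Harbor to Iris.

4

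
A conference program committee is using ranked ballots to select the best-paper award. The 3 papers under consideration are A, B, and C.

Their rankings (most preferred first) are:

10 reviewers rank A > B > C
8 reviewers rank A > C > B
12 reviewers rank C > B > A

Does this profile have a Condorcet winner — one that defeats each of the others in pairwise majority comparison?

Head-to-head results (30 voters total):
A vs B: A wins 18–12.
A vs C: A wins 18–12.
B vs C: C wins 20–10.
A beats each rival — B (18–12), C (18–12) — so A is the Condorcet winner.

Yes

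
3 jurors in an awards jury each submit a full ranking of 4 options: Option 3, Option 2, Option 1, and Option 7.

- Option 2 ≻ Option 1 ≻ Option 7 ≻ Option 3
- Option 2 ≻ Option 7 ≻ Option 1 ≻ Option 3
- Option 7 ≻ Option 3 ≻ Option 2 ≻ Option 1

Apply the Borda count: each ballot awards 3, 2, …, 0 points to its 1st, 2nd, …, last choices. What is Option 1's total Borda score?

3

Borda scores:
  Option 3: 0 + 0 + 2 = 2
  Option 2: 3 + 3 + 1 = 7
  Option 1: 2 + 1 + 0 = 3
  Option 7: 1 + 2 + 3 = 6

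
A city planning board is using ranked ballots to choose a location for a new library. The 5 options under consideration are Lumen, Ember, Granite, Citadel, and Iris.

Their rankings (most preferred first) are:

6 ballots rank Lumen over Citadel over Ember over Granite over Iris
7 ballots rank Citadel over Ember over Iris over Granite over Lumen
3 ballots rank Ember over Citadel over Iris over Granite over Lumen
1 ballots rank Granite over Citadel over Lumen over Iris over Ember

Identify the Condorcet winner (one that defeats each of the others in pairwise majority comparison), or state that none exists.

Citadel

Head-to-head results (17 voters total):
Lumen vs Ember: Ember wins 10–7.
Lumen vs Granite: Granite wins 11–6.
Lumen vs Citadel: Citadel wins 11–6.
Lumen vs Iris: Iris wins 10–7.
Ember vs Granite: Ember wins 16–1.
Ember vs Citadel: Citadel wins 14–3.
Ember vs Iris: Ember wins 16–1.
Granite vs Citadel: Citadel wins 16–1.
Granite vs Iris: Iris wins 10–7.
Citadel vs Iris: Citadel wins 17–0.
Citadel beats each rival — Lumen (11–6), Ember (14–3), Granite (16–1), Iris (17–0) — so Citadel is the Condorcet winner.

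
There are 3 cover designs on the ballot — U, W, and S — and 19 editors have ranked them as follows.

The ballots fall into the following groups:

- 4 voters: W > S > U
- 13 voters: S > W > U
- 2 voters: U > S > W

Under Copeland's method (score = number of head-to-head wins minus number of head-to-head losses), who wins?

Pairwise results:
  U vs W: W wins 17–2.
  U vs S: S wins 17–2.
  W vs S: S wins 15–4.
Copeland scores (wins − losses):
  U: 0 − 2 = -2
  W: 1 − 1 = 0
  S: 2 − 0 = 2
S has the best Copeland score.

S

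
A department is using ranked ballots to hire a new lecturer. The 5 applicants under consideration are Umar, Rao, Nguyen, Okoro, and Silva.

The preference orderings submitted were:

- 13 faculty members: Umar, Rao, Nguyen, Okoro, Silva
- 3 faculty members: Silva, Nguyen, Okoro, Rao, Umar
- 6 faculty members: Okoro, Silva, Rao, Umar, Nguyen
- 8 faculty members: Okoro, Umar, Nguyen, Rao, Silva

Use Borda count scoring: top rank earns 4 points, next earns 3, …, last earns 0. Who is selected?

Borda scores:
  Umar: 13·4 + 3·0 + 6·1 + 8·3 = 82
  Rao: 13·3 + 3·1 + 6·2 + 8·1 = 62
  Nguyen: 13·2 + 3·3 + 6·0 + 8·2 = 51
  Okoro: 13·1 + 3·2 + 6·4 + 8·4 = 75
  Silva: 13·0 + 3·4 + 6·3 + 8·0 = 30
Umar has the highest total.

Umar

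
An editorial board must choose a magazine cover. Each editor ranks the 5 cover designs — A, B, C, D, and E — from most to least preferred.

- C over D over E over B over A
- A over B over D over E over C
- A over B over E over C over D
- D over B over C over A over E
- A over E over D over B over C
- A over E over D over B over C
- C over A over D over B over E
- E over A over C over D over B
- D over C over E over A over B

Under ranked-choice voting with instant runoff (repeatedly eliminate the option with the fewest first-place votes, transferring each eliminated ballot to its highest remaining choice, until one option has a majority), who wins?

A

Round 1: A 4, C 2, D 2, E 1, B 0. B has the fewest and is eliminated.
Round 2: A 4, C 2, D 2, E 1. E has the fewest and is eliminated.
Round 3: A 5, C 2, D 2. A has a majority.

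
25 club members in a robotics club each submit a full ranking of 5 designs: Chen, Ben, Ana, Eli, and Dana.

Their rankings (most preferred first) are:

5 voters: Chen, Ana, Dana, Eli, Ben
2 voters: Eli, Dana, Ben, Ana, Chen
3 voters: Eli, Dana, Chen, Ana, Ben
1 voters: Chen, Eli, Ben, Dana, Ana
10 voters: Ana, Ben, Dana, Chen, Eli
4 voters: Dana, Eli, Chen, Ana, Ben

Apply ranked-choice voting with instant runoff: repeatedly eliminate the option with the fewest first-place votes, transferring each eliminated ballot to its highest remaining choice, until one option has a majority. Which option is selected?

Round 1: Ana 10, Chen 6, Eli 5, Dana 4, Ben 0. Ben has the fewest and is eliminated.
Round 2: Ana 10, Chen 6, Eli 5, Dana 4. Dana has the fewest and is eliminated.
Round 3: Ana 10, Eli 9, Chen 6. Chen has the fewest and is eliminated.
Round 4: Ana 15, Eli 10. Ana has a majority.

Ana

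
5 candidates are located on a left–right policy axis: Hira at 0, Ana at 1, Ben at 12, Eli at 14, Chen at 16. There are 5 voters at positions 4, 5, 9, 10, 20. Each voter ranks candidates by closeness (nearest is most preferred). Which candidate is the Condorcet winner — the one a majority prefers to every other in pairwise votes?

With single-peaked preferences on a line, the Condorcet winner is the candidate closest to the median voter.
The median voter (position 9) is closest to Ben at 12.
Check: Ben vs Eli — voters closer to Ben: 4 of 5.

Ben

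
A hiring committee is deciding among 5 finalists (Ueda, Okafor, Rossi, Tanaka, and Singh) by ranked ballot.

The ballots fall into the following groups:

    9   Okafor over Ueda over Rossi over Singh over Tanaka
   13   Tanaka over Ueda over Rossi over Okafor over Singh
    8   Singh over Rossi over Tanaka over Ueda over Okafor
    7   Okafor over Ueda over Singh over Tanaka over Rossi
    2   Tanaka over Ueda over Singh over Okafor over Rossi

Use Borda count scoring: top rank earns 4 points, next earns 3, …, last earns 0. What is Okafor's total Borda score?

79

Borda scores:
  Ueda: 9·3 + 13·3 + 8·1 + 7·3 + 2·3 = 101
  Okafor: 9·4 + 13·1 + 8·0 + 7·4 + 2·1 = 79
  Rossi: 9·2 + 13·2 + 8·3 + 7·0 + 2·0 = 68
  Tanaka: 9·0 + 13·4 + 8·2 + 7·1 + 2·4 = 83
  Singh: 9·1 + 13·0 + 8·4 + 7·2 + 2·2 = 59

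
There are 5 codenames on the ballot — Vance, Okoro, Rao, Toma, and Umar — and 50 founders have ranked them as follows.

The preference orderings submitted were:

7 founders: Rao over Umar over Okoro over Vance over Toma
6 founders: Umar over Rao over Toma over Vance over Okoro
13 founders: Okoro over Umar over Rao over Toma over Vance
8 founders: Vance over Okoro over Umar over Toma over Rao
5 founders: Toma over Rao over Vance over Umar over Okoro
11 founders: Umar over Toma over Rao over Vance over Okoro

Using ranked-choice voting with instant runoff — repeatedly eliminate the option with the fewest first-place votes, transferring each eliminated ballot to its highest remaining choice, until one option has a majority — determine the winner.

Round 1: Umar 17, Okoro 13, Vance 8, Rao 7, Toma 5. Toma has the fewest and is eliminated.
Round 2: Umar 17, Okoro 13, Rao 12, Vance 8. Vance has the fewest and is eliminated.
Round 3: Okoro 21, Umar 17, Rao 12. Rao has the fewest and is eliminated.
Round 4: Umar 29, Okoro 21. Umar has a majority.

Umar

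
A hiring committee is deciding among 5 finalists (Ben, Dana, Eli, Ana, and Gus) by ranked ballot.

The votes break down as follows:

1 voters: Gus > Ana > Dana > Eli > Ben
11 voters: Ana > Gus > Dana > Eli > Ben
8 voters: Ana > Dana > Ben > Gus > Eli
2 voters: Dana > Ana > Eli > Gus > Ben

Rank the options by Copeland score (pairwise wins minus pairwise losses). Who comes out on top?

Pairwise results:
  Ben vs Dana: Dana wins 22–0.
  Ben vs Eli: Eli wins 14–8.
  Ben vs Ana: Ana wins 22–0.
  Ben vs Gus: Gus wins 14–8.
  Dana vs Eli: Dana wins 22–0.
  Dana vs Ana: Ana wins 20–2.
  Dana vs Gus: Gus wins 12–10.
  Eli vs Ana: Ana wins 22–0.
  Eli vs Gus: Gus wins 20–2.
  Ana vs Gus: Ana wins 21–1.
Copeland scores (wins − losses):
  Ben: 0 − 4 = -4
  Dana: 2 − 2 = 0
  Eli: 1 − 3 = -2
  Ana: 4 − 0 = 4
  Gus: 3 − 1 = 2
Ana has the best Copeland score.

Ana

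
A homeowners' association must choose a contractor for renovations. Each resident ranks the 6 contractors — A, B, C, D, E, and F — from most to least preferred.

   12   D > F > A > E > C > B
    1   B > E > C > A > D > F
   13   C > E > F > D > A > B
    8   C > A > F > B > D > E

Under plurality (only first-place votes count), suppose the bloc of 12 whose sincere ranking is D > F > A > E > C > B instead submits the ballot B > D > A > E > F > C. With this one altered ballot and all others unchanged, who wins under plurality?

First-place totals with the altered ballot: A 0, B 13, C 21, D 0, E 0, F 0.
The winner is unchanged: still C.

C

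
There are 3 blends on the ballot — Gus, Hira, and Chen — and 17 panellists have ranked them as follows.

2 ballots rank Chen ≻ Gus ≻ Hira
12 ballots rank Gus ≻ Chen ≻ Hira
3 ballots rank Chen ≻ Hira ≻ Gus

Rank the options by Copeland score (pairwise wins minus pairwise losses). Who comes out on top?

Gus

Pairwise results:
  Gus vs Hira: Gus wins 14–3.
  Gus vs Chen: Gus wins 12–5.
  Hira vs Chen: Chen wins 17–0.
Copeland scores (wins − losses):
  Gus: 2 − 0 = 2
  Hira: 0 − 2 = -2
  Chen: 1 − 1 = 0
Gus has the best Copeland score.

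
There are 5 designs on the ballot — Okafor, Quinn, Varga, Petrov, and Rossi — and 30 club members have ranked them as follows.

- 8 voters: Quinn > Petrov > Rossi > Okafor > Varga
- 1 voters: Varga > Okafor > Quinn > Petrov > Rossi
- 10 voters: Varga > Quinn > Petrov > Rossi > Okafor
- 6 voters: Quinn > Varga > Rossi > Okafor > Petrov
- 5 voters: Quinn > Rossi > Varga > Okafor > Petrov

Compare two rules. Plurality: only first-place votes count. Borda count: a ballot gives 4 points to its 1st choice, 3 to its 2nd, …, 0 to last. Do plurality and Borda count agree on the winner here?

Yes

Plurality first-place counts: Okafor 0, Quinn 19, Varga 11, Petrov 0, Rossi 0 → Quinn.
Borda totals: Okafor 22, Quinn 108, Varga 72, Petrov 45, Rossi 53 → Quinn.
The two rules agree on Quinn.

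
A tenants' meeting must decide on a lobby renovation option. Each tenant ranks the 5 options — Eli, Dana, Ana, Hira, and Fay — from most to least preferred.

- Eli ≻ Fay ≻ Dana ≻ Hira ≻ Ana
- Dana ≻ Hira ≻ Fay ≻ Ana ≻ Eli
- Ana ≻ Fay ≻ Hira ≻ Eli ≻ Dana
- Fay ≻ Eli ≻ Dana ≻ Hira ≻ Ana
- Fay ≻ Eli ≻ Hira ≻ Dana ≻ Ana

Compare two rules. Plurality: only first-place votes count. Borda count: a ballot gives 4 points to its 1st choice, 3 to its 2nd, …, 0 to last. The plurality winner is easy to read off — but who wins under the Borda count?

Plurality first-place counts: Eli 1, Dana 1, Ana 1, Hira 0, Fay 2 → Fay.
Borda totals: Eli 11, Dana 9, Ana 5, Hira 9, Fay 16 → Fay.

Fay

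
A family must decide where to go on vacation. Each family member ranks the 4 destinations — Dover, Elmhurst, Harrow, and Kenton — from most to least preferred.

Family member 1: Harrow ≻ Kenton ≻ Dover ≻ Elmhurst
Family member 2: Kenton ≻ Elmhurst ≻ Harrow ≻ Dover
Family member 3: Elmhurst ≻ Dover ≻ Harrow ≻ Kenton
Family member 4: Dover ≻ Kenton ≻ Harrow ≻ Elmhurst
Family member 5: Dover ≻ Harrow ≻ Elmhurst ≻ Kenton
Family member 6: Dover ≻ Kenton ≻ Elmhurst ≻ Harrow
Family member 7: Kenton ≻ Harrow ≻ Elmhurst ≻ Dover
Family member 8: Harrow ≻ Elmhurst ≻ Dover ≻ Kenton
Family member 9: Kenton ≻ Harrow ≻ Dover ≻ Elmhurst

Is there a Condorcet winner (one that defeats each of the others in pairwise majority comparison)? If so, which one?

None — there is no Condorcet winner

Head-to-head results (9 voters total):
Dover vs Elmhurst: Dover wins 5–4.
Dover vs Harrow: Harrow wins 5–4.
Dover vs Kenton: Dover wins 5–4.
Elmhurst vs Harrow: Harrow wins 6–3.
Elmhurst vs Kenton: Kenton wins 6–3.
Harrow vs Kenton: Kenton wins 5–4.
No candidate beats all others: Dover beats Kenton beats Harrow beats Dover, a majority cycle.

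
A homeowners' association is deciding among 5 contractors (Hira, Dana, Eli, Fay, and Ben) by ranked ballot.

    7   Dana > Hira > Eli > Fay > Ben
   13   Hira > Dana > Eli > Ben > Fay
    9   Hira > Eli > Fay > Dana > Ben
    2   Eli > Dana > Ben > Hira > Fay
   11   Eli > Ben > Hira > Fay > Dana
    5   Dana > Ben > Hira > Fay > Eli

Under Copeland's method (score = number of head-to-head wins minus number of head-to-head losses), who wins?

Hira

Pairwise results:
  Hira vs Dana: Hira wins 33–14.
  Hira vs Eli: Hira wins 34–13.
  Hira vs Fay: Hira wins 47–0.
  Hira vs Ben: Hira wins 29–18.
  Dana vs Eli: Dana wins 25–22.
  Dana vs Fay: Dana wins 27–20.
  Dana vs Ben: Dana wins 36–11.
  Eli vs Fay: Eli wins 42–5.
  Eli vs Ben: Eli wins 42–5.
  Fay vs Ben: Ben wins 31–16.
Copeland scores (wins − losses):
  Hira: 4 − 0 = 4
  Dana: 3 − 1 = 2
  Eli: 2 − 2 = 0
  Fay: 0 − 4 = -4
  Ben: 1 − 3 = -2
Hira has the best Copeland score.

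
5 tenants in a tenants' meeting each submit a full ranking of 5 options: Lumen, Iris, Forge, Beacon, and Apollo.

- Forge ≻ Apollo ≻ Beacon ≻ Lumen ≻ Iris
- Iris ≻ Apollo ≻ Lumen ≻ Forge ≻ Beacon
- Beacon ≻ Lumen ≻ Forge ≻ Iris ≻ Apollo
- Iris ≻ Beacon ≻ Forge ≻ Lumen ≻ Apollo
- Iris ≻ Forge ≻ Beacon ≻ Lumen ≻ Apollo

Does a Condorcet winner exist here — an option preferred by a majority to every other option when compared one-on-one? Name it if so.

Head-to-head results (5 voters total):
Lumen vs Iris: Iris wins 3–2.
Lumen vs Forge: Forge wins 3–2.
Lumen vs Beacon: Beacon wins 4–1.
Lumen vs Apollo: Lumen wins 3–2.
Iris vs Forge: Iris wins 3–2.
Iris vs Beacon: Iris wins 3–2.
Iris vs Apollo: Iris wins 4–1.
Forge vs Beacon: Forge wins 3–2.
Forge vs Apollo: Forge wins 4–1.
Beacon vs Apollo: Beacon wins 3–2.
Iris beats each rival — Lumen (3–2), Forge (3–2), Beacon (3–2), Apollo (4–1) — so Iris is the Condorcet winner.

Iris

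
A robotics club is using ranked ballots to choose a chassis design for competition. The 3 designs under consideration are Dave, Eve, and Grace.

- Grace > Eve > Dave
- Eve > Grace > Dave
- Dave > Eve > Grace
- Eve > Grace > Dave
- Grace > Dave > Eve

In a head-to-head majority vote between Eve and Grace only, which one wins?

Eve

Ballots ranking Eve above Grace: 3.
Ballots ranking Grace above Eve: 2.
Eve wins the head-to-head, 3–2.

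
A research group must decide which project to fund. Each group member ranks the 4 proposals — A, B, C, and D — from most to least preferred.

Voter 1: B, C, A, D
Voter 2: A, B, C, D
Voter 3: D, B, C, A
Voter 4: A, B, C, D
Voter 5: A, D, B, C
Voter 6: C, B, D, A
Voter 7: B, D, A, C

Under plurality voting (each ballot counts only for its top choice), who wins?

First-place vote totals:
  A: 3
  B: 2
  C: 1
  D: 1
A has the most first-place votes.

A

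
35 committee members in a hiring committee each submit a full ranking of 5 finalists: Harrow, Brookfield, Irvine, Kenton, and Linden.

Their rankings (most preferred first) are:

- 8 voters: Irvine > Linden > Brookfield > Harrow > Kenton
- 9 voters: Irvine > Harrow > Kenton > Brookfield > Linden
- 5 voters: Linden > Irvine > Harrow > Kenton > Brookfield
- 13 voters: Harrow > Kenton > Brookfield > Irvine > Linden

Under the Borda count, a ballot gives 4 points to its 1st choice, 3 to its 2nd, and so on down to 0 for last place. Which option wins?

Harrow

Borda scores:
  Harrow: 8·1 + 9·3 + 5·2 + 13·4 = 97
  Brookfield: 8·2 + 9·1 + 5·0 + 13·2 = 51
  Irvine: 8·4 + 9·4 + 5·3 + 13·1 = 96
  Kenton: 8·0 + 9·2 + 5·1 + 13·3 = 62
  Linden: 8·3 + 9·0 + 5·4 + 13·0 = 44
Harrow has the highest total.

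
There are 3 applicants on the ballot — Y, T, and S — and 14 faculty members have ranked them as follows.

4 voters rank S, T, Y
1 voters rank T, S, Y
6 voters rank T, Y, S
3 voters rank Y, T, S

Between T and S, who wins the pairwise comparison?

T

Ballots ranking T above S: 1+6+3 = 10.
Ballots ranking S above T: 4.
T wins the head-to-head, 10–4.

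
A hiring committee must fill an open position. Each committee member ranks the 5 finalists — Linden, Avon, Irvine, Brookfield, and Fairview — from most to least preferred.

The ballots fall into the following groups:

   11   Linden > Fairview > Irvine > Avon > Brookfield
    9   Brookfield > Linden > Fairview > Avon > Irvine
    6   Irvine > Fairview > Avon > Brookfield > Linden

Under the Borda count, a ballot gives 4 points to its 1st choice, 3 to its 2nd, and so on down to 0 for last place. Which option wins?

Linden

Borda scores:
  Linden: 11·4 + 9·3 + 6·0 = 71
  Avon: 11·1 + 9·1 + 6·2 = 32
  Irvine: 11·2 + 9·0 + 6·4 = 46
  Brookfield: 11·0 + 9·4 + 6·1 = 42
  Fairview: 11·3 + 9·2 + 6·3 = 69
Linden has the highest total.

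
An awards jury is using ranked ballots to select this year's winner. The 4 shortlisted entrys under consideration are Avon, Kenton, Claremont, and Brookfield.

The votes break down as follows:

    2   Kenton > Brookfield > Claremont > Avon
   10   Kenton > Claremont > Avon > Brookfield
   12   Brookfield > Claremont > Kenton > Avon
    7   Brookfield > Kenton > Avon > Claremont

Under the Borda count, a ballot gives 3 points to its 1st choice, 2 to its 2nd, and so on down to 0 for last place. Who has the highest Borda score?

Kenton

Borda scores:
  Avon: 2·0 + 10·1 + 12·0 + 7·1 = 17
  Kenton: 2·3 + 10·3 + 12·1 + 7·2 = 62
  Claremont: 2·1 + 10·2 + 12·2 + 7·0 = 46
  Brookfield: 2·2 + 10·0 + 12·3 + 7·3 = 61
Kenton has the highest total.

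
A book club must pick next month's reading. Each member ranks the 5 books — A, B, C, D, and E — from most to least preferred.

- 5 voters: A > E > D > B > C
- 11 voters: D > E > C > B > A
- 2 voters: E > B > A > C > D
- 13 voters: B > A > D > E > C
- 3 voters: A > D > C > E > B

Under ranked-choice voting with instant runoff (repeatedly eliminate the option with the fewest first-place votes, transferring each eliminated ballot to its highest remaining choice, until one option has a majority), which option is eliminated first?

Round 1: B 13, D 11, A 8, E 2, C 0. C has the fewest and is eliminated.
Round 2: B 13, D 11, A 8, E 2. E has the fewest and is eliminated.
Round 3: B 15, D 11, A 8. A has the fewest and is eliminated.
Round 4: D 19, B 15. D has a majority.

C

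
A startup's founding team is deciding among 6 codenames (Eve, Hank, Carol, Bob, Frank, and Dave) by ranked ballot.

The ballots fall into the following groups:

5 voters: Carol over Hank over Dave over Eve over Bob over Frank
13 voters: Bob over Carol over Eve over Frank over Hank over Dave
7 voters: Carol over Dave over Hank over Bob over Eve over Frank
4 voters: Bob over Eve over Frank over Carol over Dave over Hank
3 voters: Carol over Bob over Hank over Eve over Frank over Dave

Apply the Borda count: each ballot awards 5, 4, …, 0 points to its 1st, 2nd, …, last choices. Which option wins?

Carol

Borda scores:
  Eve: 5·2 + 13·3 + 7·1 + 4·4 + 3·2 = 78
  Hank: 5·4 + 13·1 + 7·3 + 4·0 + 3·3 = 63
  Carol: 5·5 + 13·4 + 7·5 + 4·2 + 3·5 = 135
  Bob: 5·1 + 13·5 + 7·2 + 4·5 + 3·4 = 116
  Frank: 5·0 + 13·2 + 7·0 + 4·3 + 3·1 = 41
  Dave: 5·3 + 13·0 + 7·4 + 4·1 + 3·0 = 47
Carol has the highest total.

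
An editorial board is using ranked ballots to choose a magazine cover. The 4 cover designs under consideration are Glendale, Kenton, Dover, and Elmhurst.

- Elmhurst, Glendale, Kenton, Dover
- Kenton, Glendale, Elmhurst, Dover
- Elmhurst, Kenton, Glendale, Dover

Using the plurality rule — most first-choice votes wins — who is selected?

First-place vote totals:
  Glendale: 0
  Kenton: 1
  Dover: 0
  Elmhurst: 2
Elmhurst has the most first-place votes.

Elmhurst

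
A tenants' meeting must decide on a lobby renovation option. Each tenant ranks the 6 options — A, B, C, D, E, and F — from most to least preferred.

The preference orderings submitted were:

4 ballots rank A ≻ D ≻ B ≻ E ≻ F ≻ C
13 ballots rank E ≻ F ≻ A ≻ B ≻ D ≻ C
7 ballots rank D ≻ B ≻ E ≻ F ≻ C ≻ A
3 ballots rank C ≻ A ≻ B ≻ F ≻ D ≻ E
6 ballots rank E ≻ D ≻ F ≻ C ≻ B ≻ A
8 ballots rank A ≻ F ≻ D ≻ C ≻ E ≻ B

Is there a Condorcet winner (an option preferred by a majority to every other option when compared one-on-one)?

No

Head-to-head results (41 voters total):
A vs B: A wins 28–13.
A vs C: A wins 25–16.
A vs D: A wins 28–13.
A vs E: E wins 26–15.
A vs F: F wins 26–15.
B vs C: B wins 24–17.
B vs D: D wins 25–16.
B vs E: E wins 27–14.
B vs F: F wins 27–14.
C vs D: D wins 38–3.
C vs E: E wins 30–11.
C vs F: F wins 38–3.
D vs E: D wins 22–19.
D vs F: F wins 24–17.
E vs F: E wins 30–11.
No candidate beats all others: A beats D beats E beats A, a majority cycle.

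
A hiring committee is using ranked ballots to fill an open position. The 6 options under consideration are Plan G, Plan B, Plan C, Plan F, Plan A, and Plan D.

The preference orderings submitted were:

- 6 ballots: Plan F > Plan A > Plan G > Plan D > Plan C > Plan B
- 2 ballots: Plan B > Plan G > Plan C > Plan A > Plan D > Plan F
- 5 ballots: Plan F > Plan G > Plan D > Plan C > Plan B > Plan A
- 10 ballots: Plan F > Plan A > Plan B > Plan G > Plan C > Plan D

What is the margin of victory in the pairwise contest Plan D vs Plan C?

Ballots ranking Plan D above Plan C: 6+5 = 11.
Ballots ranking Plan C above Plan D: 2+10 = 12.
Plan C wins 12–11, a margin of 1.

1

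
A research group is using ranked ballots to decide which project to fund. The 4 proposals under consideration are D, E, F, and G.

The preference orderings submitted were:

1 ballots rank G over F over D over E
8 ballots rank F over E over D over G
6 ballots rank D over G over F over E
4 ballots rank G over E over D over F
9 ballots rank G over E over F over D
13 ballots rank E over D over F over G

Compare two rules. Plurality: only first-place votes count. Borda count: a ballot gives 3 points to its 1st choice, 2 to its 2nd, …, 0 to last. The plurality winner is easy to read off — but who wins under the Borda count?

E

Plurality first-place counts: D 6, E 13, F 8, G 14 → G.
Borda totals: D 57, E 81, F 54, G 54 → E.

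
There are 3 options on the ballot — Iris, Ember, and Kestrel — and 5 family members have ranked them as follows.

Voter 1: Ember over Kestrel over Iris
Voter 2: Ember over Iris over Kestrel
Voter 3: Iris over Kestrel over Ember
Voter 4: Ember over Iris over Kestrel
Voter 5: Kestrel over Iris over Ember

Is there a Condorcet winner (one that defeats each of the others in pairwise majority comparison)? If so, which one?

Ember

Head-to-head results (5 voters total):
Iris vs Ember: Ember wins 3–2.
Iris vs Kestrel: Iris wins 3–2.
Ember vs Kestrel: Ember wins 3–2.
Ember beats each rival — Iris (3–2), Kestrel (3–2) — so Ember is the Condorcet winner.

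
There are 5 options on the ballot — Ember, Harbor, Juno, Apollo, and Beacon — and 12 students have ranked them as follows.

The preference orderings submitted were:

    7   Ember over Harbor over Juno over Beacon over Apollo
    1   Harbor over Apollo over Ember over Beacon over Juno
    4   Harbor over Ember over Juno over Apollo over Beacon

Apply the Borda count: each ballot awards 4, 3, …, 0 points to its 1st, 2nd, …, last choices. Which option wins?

Borda scores:
  Ember: 7·4 + 2 + 4·3 = 42
  Harbor: 7·3 + 4 + 4·4 = 41
  Juno: 7·2 + 0 + 4·2 = 22
  Apollo: 7·0 + 3 + 4·1 = 7
  Beacon: 7·1 + 1 + 4·0 = 8
Ember has the highest total.

Ember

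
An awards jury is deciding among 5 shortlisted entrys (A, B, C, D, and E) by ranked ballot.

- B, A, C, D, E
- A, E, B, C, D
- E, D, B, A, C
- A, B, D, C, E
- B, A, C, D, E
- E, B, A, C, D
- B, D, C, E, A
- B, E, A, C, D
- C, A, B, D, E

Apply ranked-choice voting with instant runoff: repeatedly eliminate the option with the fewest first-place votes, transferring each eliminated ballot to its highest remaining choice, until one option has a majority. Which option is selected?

Round 1: B 4, A 2, E 2, C 1, D 0. D has the fewest and is eliminated.
Round 2: B 4, A 2, E 2, C 1. C has the fewest and is eliminated.
Round 3: B 4, A 3, E 2. E has the fewest and is eliminated.
Round 4: B 6, A 3. B has a majority.

B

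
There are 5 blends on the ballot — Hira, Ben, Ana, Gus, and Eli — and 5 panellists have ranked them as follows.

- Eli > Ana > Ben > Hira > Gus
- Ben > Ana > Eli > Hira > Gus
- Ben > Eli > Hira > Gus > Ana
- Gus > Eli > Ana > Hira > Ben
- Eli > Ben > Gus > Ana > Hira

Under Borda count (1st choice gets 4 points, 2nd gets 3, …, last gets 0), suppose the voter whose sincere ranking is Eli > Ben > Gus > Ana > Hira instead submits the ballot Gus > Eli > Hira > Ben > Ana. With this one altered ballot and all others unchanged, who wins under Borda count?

Borda totals with the altered ballot: Hira 7, Ben 11, Ana 8, Gus 9, Eli 15.
The winner is unchanged: still Eli.

Eli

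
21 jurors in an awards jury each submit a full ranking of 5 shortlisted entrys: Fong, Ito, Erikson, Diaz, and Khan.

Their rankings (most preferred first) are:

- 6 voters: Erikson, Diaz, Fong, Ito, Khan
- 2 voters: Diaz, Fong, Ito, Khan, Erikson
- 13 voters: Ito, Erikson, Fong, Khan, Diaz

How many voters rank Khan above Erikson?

Ballots ranking Khan above Erikson: 2.
Ballots ranking Erikson above Khan: 6+13 = 19.
So 2 of 21 voters prefer Khan to Erikson.

2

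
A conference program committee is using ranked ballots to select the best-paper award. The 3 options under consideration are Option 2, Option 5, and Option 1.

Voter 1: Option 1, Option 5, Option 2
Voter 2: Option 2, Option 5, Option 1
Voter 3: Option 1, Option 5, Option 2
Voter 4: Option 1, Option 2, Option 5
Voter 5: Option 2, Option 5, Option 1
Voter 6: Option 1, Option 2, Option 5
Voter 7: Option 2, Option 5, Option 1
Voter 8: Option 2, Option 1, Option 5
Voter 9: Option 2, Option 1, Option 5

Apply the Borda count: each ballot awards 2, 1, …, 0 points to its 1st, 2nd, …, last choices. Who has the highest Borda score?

Option 2

Borda scores:
  Option 2: 0 + 2 + 0 + 1 + 2 + 1 + 2 + 2 + 2 = 12
  Option 5: 1 + 1 + 1 + 0 + 1 + 0 + 1 + 0 + 0 = 5
  Option 1: 2 + 0 + 2 + 2 + 0 + 2 + 0 + 1 + 1 = 10
Option 2 has the highest total.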